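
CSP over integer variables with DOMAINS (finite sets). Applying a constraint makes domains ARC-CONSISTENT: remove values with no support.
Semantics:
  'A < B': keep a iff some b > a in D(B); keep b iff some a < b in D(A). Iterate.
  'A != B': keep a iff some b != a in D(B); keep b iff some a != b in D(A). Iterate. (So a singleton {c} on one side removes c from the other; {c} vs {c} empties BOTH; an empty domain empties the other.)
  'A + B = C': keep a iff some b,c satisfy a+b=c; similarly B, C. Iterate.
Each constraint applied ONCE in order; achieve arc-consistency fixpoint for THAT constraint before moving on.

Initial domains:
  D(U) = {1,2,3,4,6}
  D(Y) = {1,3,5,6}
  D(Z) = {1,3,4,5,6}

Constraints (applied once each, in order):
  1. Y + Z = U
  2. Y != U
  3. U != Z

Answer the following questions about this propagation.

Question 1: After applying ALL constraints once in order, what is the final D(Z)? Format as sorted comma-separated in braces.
Constraint 1 (Y + Z = U) on D(Y)={1,3,5,6} D(Z)={1,3,4,5,6} D(U)={1,2,3,4,6}: Y {1,3,5,6}->{1,3,5}; Z {1,3,4,5,6}->{1,3,5}; U {1,2,3,4,6}->{2,4,6}
Constraint 2 (Y != U) on D(Y)={1,3,5} D(U)={2,4,6}: no change
Constraint 3 (U != Z) on D(U)={2,4,6} D(Z)={1,3,5}: no change
So after all 3 constraints: D(Z) = {1,3,5}

Answer: {1,3,5}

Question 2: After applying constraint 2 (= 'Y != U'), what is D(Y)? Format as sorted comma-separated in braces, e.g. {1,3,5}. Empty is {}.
Constraint 1 (Y + Z = U) on D(Y)={1,3,5,6} D(Z)={1,3,4,5,6} D(U)={1,2,3,4,6}: Y {1,3,5,6}->{1,3,5}; Z {1,3,4,5,6}->{1,3,5}; U {1,2,3,4,6}->{2,4,6}
Constraint 2 (Y != U) on D(Y)={1,3,5} D(U)={2,4,6}: no change
So after constraint 2: D(Y) = {1,3,5}

Answer: {1,3,5}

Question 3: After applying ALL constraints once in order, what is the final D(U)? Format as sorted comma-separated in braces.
Answer: {2,4,6}

Derivation:
Constraint 1 (Y + Z = U) on D(Y)={1,3,5,6} D(Z)={1,3,4,5,6} D(U)={1,2,3,4,6}: Y {1,3,5,6}->{1,3,5}; Z {1,3,4,5,6}->{1,3,5}; U {1,2,3,4,6}->{2,4,6}
Constraint 2 (Y != U) on D(Y)={1,3,5} D(U)={2,4,6}: no change
Constraint 3 (U != Z) on D(U)={2,4,6} D(Z)={1,3,5}: no change
So after all 3 constraints: D(U) = {2,4,6}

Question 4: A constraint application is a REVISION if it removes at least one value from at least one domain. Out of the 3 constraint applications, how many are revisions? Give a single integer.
Answer: 1

Derivation:
Constraint 1 (Y + Z = U) on D(Y)={1,3,5,6} D(Z)={1,3,4,5,6} D(U)={1,2,3,4,6}: Y {1,3,5,6}->{1,3,5}; Z {1,3,4,5,6}->{1,3,5}; U {1,2,3,4,6}->{2,4,6} => REVISION
Constraint 2 (Y != U) on D(Y)={1,3,5} D(U)={2,4,6}: no change => not a revision
Constraint 3 (U != Z) on D(U)={2,4,6} D(Z)={1,3,5}: no change => not a revision
Total revisions = 1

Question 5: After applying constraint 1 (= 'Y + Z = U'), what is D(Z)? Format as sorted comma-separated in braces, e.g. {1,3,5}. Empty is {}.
Answer: {1,3,5}

Derivation:
Constraint 1 (Y + Z = U) on D(Y)={1,3,5,6} D(Z)={1,3,4,5,6} D(U)={1,2,3,4,6}: Y {1,3,5,6}->{1,3,5}; Z {1,3,4,5,6}->{1,3,5}; U {1,2,3,4,6}->{2,4,6}
So after constraint 1: D(Z) = {1,3,5}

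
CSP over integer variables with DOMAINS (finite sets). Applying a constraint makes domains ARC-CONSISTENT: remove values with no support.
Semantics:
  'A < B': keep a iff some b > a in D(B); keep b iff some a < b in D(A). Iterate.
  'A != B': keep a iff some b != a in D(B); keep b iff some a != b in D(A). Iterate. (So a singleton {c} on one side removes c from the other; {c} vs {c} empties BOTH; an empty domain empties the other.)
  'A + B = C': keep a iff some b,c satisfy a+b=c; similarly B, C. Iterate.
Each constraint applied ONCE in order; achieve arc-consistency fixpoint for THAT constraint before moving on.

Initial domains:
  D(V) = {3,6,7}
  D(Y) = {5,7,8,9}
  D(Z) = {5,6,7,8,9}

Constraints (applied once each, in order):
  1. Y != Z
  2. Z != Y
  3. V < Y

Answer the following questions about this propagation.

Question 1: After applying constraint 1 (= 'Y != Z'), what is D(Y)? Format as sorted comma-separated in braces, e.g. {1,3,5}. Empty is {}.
Constraint 1 (Y != Z) on D(Y)={5,7,8,9} D(Z)={5,6,7,8,9}: no change
So after constraint 1: D(Y) = {5,7,8,9}

Answer: {5,7,8,9}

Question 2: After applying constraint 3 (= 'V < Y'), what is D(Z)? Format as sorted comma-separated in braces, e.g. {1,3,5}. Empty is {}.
Answer: {5,6,7,8,9}

Derivation:
Constraint 1 (Y != Z) on D(Y)={5,7,8,9} D(Z)={5,6,7,8,9}: no change
Constraint 2 (Z != Y) on D(Z)={5,6,7,8,9} D(Y)={5,7,8,9}: no change
Constraint 3 (V < Y) on D(V)={3,6,7} D(Y)={5,7,8,9}: no change
So after constraint 3: D(Z) = {5,6,7,8,9}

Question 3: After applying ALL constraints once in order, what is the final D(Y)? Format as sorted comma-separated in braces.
Answer: {5,7,8,9}

Derivation:
Constraint 1 (Y != Z) on D(Y)={5,7,8,9} D(Z)={5,6,7,8,9}: no change
Constraint 2 (Z != Y) on D(Z)={5,6,7,8,9} D(Y)={5,7,8,9}: no change
Constraint 3 (V < Y) on D(V)={3,6,7} D(Y)={5,7,8,9}: no change
So after all 3 constraints: D(Y) = {5,7,8,9}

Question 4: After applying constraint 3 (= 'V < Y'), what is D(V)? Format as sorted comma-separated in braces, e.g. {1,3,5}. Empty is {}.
Constraint 1 (Y != Z) on D(Y)={5,7,8,9} D(Z)={5,6,7,8,9}: no change
Constraint 2 (Z != Y) on D(Z)={5,6,7,8,9} D(Y)={5,7,8,9}: no change
Constraint 3 (V < Y) on D(V)={3,6,7} D(Y)={5,7,8,9}: no change
So after constraint 3: D(V) = {3,6,7}

Answer: {3,6,7}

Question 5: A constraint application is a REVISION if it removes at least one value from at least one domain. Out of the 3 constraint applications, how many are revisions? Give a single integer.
Constraint 1 (Y != Z) on D(Y)={5,7,8,9} D(Z)={5,6,7,8,9}: no change => not a revision
Constraint 2 (Z != Y) on D(Z)={5,6,7,8,9} D(Y)={5,7,8,9}: no change => not a revision
Constraint 3 (V < Y) on D(V)={3,6,7} D(Y)={5,7,8,9}: no change => not a revision
Total revisions = 0

Answer: 0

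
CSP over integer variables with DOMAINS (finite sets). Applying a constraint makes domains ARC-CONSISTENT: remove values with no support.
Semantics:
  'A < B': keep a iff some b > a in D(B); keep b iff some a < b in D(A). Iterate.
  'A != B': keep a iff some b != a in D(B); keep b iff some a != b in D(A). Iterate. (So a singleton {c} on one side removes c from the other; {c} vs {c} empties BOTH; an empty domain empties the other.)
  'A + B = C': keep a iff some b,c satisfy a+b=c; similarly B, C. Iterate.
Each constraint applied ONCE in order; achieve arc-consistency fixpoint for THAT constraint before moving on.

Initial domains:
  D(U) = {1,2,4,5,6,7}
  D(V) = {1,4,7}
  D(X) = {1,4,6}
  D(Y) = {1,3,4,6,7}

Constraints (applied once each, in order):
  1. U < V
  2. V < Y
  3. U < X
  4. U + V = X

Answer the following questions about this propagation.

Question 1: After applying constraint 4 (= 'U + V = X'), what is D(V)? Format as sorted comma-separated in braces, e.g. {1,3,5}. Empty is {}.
Constraint 1 (U < V) on D(U)={1,2,4,5,6,7} D(V)={1,4,7}: U {1,2,4,5,6,7}->{1,2,4,5,6}; V {1,4,7}->{4,7}
Constraint 2 (V < Y) on D(V)={4,7} D(Y)={1,3,4,6,7}: V {4,7}->{4}; Y {1,3,4,6,7}->{6,7}
Constraint 3 (U < X) on D(U)={1,2,4,5,6} D(X)={1,4,6}: U {1,2,4,5,6}->{1,2,4,5}; X {1,4,6}->{4,6}
Constraint 4 (U + V = X) on D(U)={1,2,4,5} D(V)={4} D(X)={4,6}: U {1,2,4,5}->{2}; X {4,6}->{6}
So after constraint 4: D(V) = {4}

Answer: {4}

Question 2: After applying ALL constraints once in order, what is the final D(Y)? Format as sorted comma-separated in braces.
Constraint 1 (U < V) on D(U)={1,2,4,5,6,7} D(V)={1,4,7}: U {1,2,4,5,6,7}->{1,2,4,5,6}; V {1,4,7}->{4,7}
Constraint 2 (V < Y) on D(V)={4,7} D(Y)={1,3,4,6,7}: V {4,7}->{4}; Y {1,3,4,6,7}->{6,7}
Constraint 3 (U < X) on D(U)={1,2,4,5,6} D(X)={1,4,6}: U {1,2,4,5,6}->{1,2,4,5}; X {1,4,6}->{4,6}
Constraint 4 (U + V = X) on D(U)={1,2,4,5} D(V)={4} D(X)={4,6}: U {1,2,4,5}->{2}; X {4,6}->{6}
So after all 4 constraints: D(Y) = {6,7}

Answer: {6,7}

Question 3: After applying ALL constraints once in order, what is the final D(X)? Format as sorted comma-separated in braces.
Constraint 1 (U < V) on D(U)={1,2,4,5,6,7} D(V)={1,4,7}: U {1,2,4,5,6,7}->{1,2,4,5,6}; V {1,4,7}->{4,7}
Constraint 2 (V < Y) on D(V)={4,7} D(Y)={1,3,4,6,7}: V {4,7}->{4}; Y {1,3,4,6,7}->{6,7}
Constraint 3 (U < X) on D(U)={1,2,4,5,6} D(X)={1,4,6}: U {1,2,4,5,6}->{1,2,4,5}; X {1,4,6}->{4,6}
Constraint 4 (U + V = X) on D(U)={1,2,4,5} D(V)={4} D(X)={4,6}: U {1,2,4,5}->{2}; X {4,6}->{6}
So after all 4 constraints: D(X) = {6}

Answer: {6}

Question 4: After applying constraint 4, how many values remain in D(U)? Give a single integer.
Constraint 1 (U < V) on D(U)={1,2,4,5,6,7} D(V)={1,4,7}: U {1,2,4,5,6,7}->{1,2,4,5,6}; V {1,4,7}->{4,7}
Constraint 2 (V < Y) on D(V)={4,7} D(Y)={1,3,4,6,7}: V {4,7}->{4}; Y {1,3,4,6,7}->{6,7}
Constraint 3 (U < X) on D(U)={1,2,4,5,6} D(X)={1,4,6}: U {1,2,4,5,6}->{1,2,4,5}; X {1,4,6}->{4,6}
Constraint 4 (U + V = X) on D(U)={1,2,4,5} D(V)={4} D(X)={4,6}: U {1,2,4,5}->{2}; X {4,6}->{6}
So after constraint 4: D(U)={2}, size = 1

Answer: 1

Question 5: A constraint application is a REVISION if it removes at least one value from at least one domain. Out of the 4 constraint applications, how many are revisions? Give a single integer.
Constraint 1 (U < V) on D(U)={1,2,4,5,6,7} D(V)={1,4,7}: U {1,2,4,5,6,7}->{1,2,4,5,6}; V {1,4,7}->{4,7} => REVISION
Constraint 2 (V < Y) on D(V)={4,7} D(Y)={1,3,4,6,7}: V {4,7}->{4}; Y {1,3,4,6,7}->{6,7} => REVISION
Constraint 3 (U < X) on D(U)={1,2,4,5,6} D(X)={1,4,6}: U {1,2,4,5,6}->{1,2,4,5}; X {1,4,6}->{4,6} => REVISION
Constraint 4 (U + V = X) on D(U)={1,2,4,5} D(V)={4} D(X)={4,6}: U {1,2,4,5}->{2}; X {4,6}->{6} => REVISION
Total revisions = 4

Answer: 4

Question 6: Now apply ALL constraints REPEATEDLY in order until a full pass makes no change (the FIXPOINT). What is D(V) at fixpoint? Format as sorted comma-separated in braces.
pass 0 (initial): D(V)={1,4,7}
pass 1: U {1,2,4,5,6,7}->{2}; V {1,4,7}->{4}; X {1,4,6}->{6}; Y {1,3,4,6,7}->{6,7}
pass 2: no change
Fixpoint after 2 passes: D(V) = {4}

Answer: {4}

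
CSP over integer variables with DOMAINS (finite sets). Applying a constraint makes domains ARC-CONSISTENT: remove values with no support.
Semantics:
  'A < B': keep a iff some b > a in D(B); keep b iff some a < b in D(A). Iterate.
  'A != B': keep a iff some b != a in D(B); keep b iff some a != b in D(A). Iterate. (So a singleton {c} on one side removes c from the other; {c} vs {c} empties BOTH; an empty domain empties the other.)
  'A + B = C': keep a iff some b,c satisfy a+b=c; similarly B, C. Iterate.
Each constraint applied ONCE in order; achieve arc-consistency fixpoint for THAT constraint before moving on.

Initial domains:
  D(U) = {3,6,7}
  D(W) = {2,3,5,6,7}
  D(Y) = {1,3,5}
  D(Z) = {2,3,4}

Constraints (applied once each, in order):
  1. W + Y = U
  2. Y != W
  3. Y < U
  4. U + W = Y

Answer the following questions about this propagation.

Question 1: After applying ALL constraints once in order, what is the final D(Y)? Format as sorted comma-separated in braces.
Answer: {5}

Derivation:
Constraint 1 (W + Y = U) on D(W)={2,3,5,6,7} D(Y)={1,3,5} D(U)={3,6,7}: W {2,3,5,6,7}->{2,3,5,6}
Constraint 2 (Y != W) on D(Y)={1,3,5} D(W)={2,3,5,6}: no change
Constraint 3 (Y < U) on D(Y)={1,3,5} D(U)={3,6,7}: no change
Constraint 4 (U + W = Y) on D(U)={3,6,7} D(W)={2,3,5,6} D(Y)={1,3,5}: U {3,6,7}->{3}; W {2,3,5,6}->{2}; Y {1,3,5}->{5}
So after all 4 constraints: D(Y) = {5}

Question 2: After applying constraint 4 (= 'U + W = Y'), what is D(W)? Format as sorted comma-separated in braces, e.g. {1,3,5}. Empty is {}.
Constraint 1 (W + Y = U) on D(W)={2,3,5,6,7} D(Y)={1,3,5} D(U)={3,6,7}: W {2,3,5,6,7}->{2,3,5,6}
Constraint 2 (Y != W) on D(Y)={1,3,5} D(W)={2,3,5,6}: no change
Constraint 3 (Y < U) on D(Y)={1,3,5} D(U)={3,6,7}: no change
Constraint 4 (U + W = Y) on D(U)={3,6,7} D(W)={2,3,5,6} D(Y)={1,3,5}: U {3,6,7}->{3}; W {2,3,5,6}->{2}; Y {1,3,5}->{5}
So after constraint 4: D(W) = {2}

Answer: {2}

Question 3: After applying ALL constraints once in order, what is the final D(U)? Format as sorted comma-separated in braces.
Answer: {3}

Derivation:
Constraint 1 (W + Y = U) on D(W)={2,3,5,6,7} D(Y)={1,3,5} D(U)={3,6,7}: W {2,3,5,6,7}->{2,3,5,6}
Constraint 2 (Y != W) on D(Y)={1,3,5} D(W)={2,3,5,6}: no change
Constraint 3 (Y < U) on D(Y)={1,3,5} D(U)={3,6,7}: no change
Constraint 4 (U + W = Y) on D(U)={3,6,7} D(W)={2,3,5,6} D(Y)={1,3,5}: U {3,6,7}->{3}; W {2,3,5,6}->{2}; Y {1,3,5}->{5}
So after all 4 constraints: D(U) = {3}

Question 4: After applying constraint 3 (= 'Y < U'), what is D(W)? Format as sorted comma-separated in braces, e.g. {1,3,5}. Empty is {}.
Constraint 1 (W + Y = U) on D(W)={2,3,5,6,7} D(Y)={1,3,5} D(U)={3,6,7}: W {2,3,5,6,7}->{2,3,5,6}
Constraint 2 (Y != W) on D(Y)={1,3,5} D(W)={2,3,5,6}: no change
Constraint 3 (Y < U) on D(Y)={1,3,5} D(U)={3,6,7}: no change
So after constraint 3: D(W) = {2,3,5,6}

Answer: {2,3,5,6}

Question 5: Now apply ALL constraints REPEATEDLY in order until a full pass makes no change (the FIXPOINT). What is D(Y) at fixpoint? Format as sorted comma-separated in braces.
pass 0 (initial): D(Y)={1,3,5}
pass 1: U {3,6,7}->{3}; W {2,3,5,6,7}->{2}; Y {1,3,5}->{5}
pass 2: U {3}->{}; W {2}->{}; Y {5}->{}
pass 3: no change
Fixpoint after 3 passes: D(Y) = {}

Answer: {}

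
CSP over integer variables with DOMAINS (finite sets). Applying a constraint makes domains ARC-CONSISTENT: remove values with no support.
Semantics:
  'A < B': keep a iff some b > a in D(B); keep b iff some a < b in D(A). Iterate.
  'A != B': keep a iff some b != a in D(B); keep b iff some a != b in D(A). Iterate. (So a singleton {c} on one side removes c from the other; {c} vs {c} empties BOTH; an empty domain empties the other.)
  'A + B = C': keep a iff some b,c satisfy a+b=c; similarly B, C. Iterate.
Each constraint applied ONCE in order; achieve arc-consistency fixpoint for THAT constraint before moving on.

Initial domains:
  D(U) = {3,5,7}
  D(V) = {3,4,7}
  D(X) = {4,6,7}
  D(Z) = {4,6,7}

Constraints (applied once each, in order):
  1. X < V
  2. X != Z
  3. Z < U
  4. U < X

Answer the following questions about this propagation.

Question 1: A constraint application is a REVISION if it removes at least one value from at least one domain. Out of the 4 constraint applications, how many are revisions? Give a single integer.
Answer: 3

Derivation:
Constraint 1 (X < V) on D(X)={4,6,7} D(V)={3,4,7}: X {4,6,7}->{4,6}; V {3,4,7}->{7} => REVISION
Constraint 2 (X != Z) on D(X)={4,6} D(Z)={4,6,7}: no change => not a revision
Constraint 3 (Z < U) on D(Z)={4,6,7} D(U)={3,5,7}: Z {4,6,7}->{4,6}; U {3,5,7}->{5,7} => REVISION
Constraint 4 (U < X) on D(U)={5,7} D(X)={4,6}: U {5,7}->{5}; X {4,6}->{6} => REVISION
Total revisions = 3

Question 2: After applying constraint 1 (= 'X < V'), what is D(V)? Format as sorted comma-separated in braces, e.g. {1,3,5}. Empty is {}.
Answer: {7}

Derivation:
Constraint 1 (X < V) on D(X)={4,6,7} D(V)={3,4,7}: X {4,6,7}->{4,6}; V {3,4,7}->{7}
So after constraint 1: D(V) = {7}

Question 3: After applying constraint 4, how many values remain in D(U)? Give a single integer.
Constraint 1 (X < V) on D(X)={4,6,7} D(V)={3,4,7}: X {4,6,7}->{4,6}; V {3,4,7}->{7}
Constraint 2 (X != Z) on D(X)={4,6} D(Z)={4,6,7}: no change
Constraint 3 (Z < U) on D(Z)={4,6,7} D(U)={3,5,7}: Z {4,6,7}->{4,6}; U {3,5,7}->{5,7}
Constraint 4 (U < X) on D(U)={5,7} D(X)={4,6}: U {5,7}->{5}; X {4,6}->{6}
So after constraint 4: D(U)={5}, size = 1

Answer: 1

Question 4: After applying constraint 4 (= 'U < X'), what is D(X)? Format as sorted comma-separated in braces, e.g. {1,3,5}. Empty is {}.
Constraint 1 (X < V) on D(X)={4,6,7} D(V)={3,4,7}: X {4,6,7}->{4,6}; V {3,4,7}->{7}
Constraint 2 (X != Z) on D(X)={4,6} D(Z)={4,6,7}: no change
Constraint 3 (Z < U) on D(Z)={4,6,7} D(U)={3,5,7}: Z {4,6,7}->{4,6}; U {3,5,7}->{5,7}
Constraint 4 (U < X) on D(U)={5,7} D(X)={4,6}: U {5,7}->{5}; X {4,6}->{6}
So after constraint 4: D(X) = {6}

Answer: {6}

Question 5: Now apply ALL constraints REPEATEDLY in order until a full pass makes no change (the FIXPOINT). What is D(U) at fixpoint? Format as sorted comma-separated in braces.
pass 0 (initial): D(U)={3,5,7}
pass 1: U {3,5,7}->{5}; V {3,4,7}->{7}; X {4,6,7}->{6}; Z {4,6,7}->{4,6}
pass 2: Z {4,6}->{4}
pass 3: no change
Fixpoint after 3 passes: D(U) = {5}

Answer: {5}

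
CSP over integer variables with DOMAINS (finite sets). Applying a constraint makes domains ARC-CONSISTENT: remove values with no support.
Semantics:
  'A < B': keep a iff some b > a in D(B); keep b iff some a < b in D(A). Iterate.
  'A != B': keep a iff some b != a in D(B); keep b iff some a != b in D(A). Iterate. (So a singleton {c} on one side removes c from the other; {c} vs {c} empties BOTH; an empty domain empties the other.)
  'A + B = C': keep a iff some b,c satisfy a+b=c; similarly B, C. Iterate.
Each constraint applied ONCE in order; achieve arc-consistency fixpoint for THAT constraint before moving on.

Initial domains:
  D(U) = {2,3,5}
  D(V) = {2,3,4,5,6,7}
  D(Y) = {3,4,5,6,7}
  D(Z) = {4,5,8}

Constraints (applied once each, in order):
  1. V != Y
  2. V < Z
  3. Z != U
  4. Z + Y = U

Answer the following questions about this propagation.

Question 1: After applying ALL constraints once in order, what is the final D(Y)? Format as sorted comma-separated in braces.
Constraint 1 (V != Y) on D(V)={2,3,4,5,6,7} D(Y)={3,4,5,6,7}: no change
Constraint 2 (V < Z) on D(V)={2,3,4,5,6,7} D(Z)={4,5,8}: no change
Constraint 3 (Z != U) on D(Z)={4,5,8} D(U)={2,3,5}: no change
Constraint 4 (Z + Y = U) on D(Z)={4,5,8} D(Y)={3,4,5,6,7} D(U)={2,3,5}: Z {4,5,8}->{}; Y {3,4,5,6,7}->{}; U {2,3,5}->{}
So after all 4 constraints: D(Y) = {}

Answer: {}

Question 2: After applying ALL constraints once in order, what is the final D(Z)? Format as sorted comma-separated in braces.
Constraint 1 (V != Y) on D(V)={2,3,4,5,6,7} D(Y)={3,4,5,6,7}: no change
Constraint 2 (V < Z) on D(V)={2,3,4,5,6,7} D(Z)={4,5,8}: no change
Constraint 3 (Z != U) on D(Z)={4,5,8} D(U)={2,3,5}: no change
Constraint 4 (Z + Y = U) on D(Z)={4,5,8} D(Y)={3,4,5,6,7} D(U)={2,3,5}: Z {4,5,8}->{}; Y {3,4,5,6,7}->{}; U {2,3,5}->{}
So after all 4 constraints: D(Z) = {}

Answer: {}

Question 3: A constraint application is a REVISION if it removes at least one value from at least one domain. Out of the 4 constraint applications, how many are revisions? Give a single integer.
Constraint 1 (V != Y) on D(V)={2,3,4,5,6,7} D(Y)={3,4,5,6,7}: no change => not a revision
Constraint 2 (V < Z) on D(V)={2,3,4,5,6,7} D(Z)={4,5,8}: no change => not a revision
Constraint 3 (Z != U) on D(Z)={4,5,8} D(U)={2,3,5}: no change => not a revision
Constraint 4 (Z + Y = U) on D(Z)={4,5,8} D(Y)={3,4,5,6,7} D(U)={2,3,5}: Z {4,5,8}->{}; Y {3,4,5,6,7}->{}; U {2,3,5}->{} => REVISION
Total revisions = 1

Answer: 1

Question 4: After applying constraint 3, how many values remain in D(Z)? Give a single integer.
Answer: 3

Derivation:
Constraint 1 (V != Y) on D(V)={2,3,4,5,6,7} D(Y)={3,4,5,6,7}: no change
Constraint 2 (V < Z) on D(V)={2,3,4,5,6,7} D(Z)={4,5,8}: no change
Constraint 3 (Z != U) on D(Z)={4,5,8} D(U)={2,3,5}: no change
So after constraint 3: D(Z)={4,5,8}, size = 3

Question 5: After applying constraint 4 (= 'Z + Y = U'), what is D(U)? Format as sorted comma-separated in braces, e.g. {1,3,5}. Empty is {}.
Answer: {}

Derivation:
Constraint 1 (V != Y) on D(V)={2,3,4,5,6,7} D(Y)={3,4,5,6,7}: no change
Constraint 2 (V < Z) on D(V)={2,3,4,5,6,7} D(Z)={4,5,8}: no change
Constraint 3 (Z != U) on D(Z)={4,5,8} D(U)={2,3,5}: no change
Constraint 4 (Z + Y = U) on D(Z)={4,5,8} D(Y)={3,4,5,6,7} D(U)={2,3,5}: Z {4,5,8}->{}; Y {3,4,5,6,7}->{}; U {2,3,5}->{}
So after constraint 4: D(U) = {}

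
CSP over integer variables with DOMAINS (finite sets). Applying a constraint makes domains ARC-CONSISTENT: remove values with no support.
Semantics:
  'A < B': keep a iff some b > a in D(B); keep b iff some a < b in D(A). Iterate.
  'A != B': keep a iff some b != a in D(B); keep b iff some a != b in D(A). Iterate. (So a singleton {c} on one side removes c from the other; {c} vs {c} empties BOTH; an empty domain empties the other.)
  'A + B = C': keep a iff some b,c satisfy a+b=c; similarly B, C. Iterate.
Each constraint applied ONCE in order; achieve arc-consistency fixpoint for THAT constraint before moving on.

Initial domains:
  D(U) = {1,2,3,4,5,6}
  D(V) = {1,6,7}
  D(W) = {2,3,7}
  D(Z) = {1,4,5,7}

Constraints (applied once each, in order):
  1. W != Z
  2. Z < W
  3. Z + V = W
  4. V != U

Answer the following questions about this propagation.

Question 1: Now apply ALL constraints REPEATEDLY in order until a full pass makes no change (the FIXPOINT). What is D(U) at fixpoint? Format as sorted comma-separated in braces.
Answer: {1,2,3,4,5,6}

Derivation:
pass 0 (initial): D(U)={1,2,3,4,5,6}
pass 1: V {1,6,7}->{1,6}; W {2,3,7}->{2,7}; Z {1,4,5,7}->{1}
pass 2: no change
Fixpoint after 2 passes: D(U) = {1,2,3,4,5,6}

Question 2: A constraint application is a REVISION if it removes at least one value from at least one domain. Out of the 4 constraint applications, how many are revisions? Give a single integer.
Constraint 1 (W != Z) on D(W)={2,3,7} D(Z)={1,4,5,7}: no change => not a revision
Constraint 2 (Z < W) on D(Z)={1,4,5,7} D(W)={2,3,7}: Z {1,4,5,7}->{1,4,5} => REVISION
Constraint 3 (Z + V = W) on D(Z)={1,4,5} D(V)={1,6,7} D(W)={2,3,7}: Z {1,4,5}->{1}; V {1,6,7}->{1,6}; W {2,3,7}->{2,7} => REVISION
Constraint 4 (V != U) on D(V)={1,6} D(U)={1,2,3,4,5,6}: no change => not a revision
Total revisions = 2

Answer: 2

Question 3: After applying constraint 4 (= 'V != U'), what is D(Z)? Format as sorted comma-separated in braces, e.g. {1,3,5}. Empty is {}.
Answer: {1}

Derivation:
Constraint 1 (W != Z) on D(W)={2,3,7} D(Z)={1,4,5,7}: no change
Constraint 2 (Z < W) on D(Z)={1,4,5,7} D(W)={2,3,7}: Z {1,4,5,7}->{1,4,5}
Constraint 3 (Z + V = W) on D(Z)={1,4,5} D(V)={1,6,7} D(W)={2,3,7}: Z {1,4,5}->{1}; V {1,6,7}->{1,6}; W {2,3,7}->{2,7}
Constraint 4 (V != U) on D(V)={1,6} D(U)={1,2,3,4,5,6}: no change
So after constraint 4: D(Z) = {1}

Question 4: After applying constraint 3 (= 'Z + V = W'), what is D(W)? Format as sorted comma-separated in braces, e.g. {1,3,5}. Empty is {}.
Answer: {2,7}

Derivation:
Constraint 1 (W != Z) on D(W)={2,3,7} D(Z)={1,4,5,7}: no change
Constraint 2 (Z < W) on D(Z)={1,4,5,7} D(W)={2,3,7}: Z {1,4,5,7}->{1,4,5}
Constraint 3 (Z + V = W) on D(Z)={1,4,5} D(V)={1,6,7} D(W)={2,3,7}: Z {1,4,5}->{1}; V {1,6,7}->{1,6}; W {2,3,7}->{2,7}
So after constraint 3: D(W) = {2,7}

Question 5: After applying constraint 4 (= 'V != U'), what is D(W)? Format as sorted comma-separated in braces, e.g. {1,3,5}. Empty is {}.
Answer: {2,7}

Derivation:
Constraint 1 (W != Z) on D(W)={2,3,7} D(Z)={1,4,5,7}: no change
Constraint 2 (Z < W) on D(Z)={1,4,5,7} D(W)={2,3,7}: Z {1,4,5,7}->{1,4,5}
Constraint 3 (Z + V = W) on D(Z)={1,4,5} D(V)={1,6,7} D(W)={2,3,7}: Z {1,4,5}->{1}; V {1,6,7}->{1,6}; W {2,3,7}->{2,7}
Constraint 4 (V != U) on D(V)={1,6} D(U)={1,2,3,4,5,6}: no change
So after constraint 4: D(W) = {2,7}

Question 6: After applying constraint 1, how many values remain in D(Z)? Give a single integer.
Constraint 1 (W != Z) on D(W)={2,3,7} D(Z)={1,4,5,7}: no change
So after constraint 1: D(Z)={1,4,5,7}, size = 4

Answer: 4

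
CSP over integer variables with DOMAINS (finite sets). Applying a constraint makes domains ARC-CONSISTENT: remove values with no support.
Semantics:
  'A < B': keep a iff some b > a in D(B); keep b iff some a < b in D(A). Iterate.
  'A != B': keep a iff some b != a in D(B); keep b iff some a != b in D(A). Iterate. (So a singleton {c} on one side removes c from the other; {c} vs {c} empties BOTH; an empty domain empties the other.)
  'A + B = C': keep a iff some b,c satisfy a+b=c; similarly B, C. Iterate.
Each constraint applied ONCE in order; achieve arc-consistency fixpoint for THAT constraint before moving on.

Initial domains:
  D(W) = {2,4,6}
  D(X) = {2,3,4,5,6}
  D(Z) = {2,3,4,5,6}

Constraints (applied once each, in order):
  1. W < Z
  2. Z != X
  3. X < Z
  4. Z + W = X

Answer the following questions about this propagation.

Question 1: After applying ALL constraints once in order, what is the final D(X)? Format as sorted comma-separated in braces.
Answer: {5}

Derivation:
Constraint 1 (W < Z) on D(W)={2,4,6} D(Z)={2,3,4,5,6}: W {2,4,6}->{2,4}; Z {2,3,4,5,6}->{3,4,5,6}
Constraint 2 (Z != X) on D(Z)={3,4,5,6} D(X)={2,3,4,5,6}: no change
Constraint 3 (X < Z) on D(X)={2,3,4,5,6} D(Z)={3,4,5,6}: X {2,3,4,5,6}->{2,3,4,5}
Constraint 4 (Z + W = X) on D(Z)={3,4,5,6} D(W)={2,4} D(X)={2,3,4,5}: Z {3,4,5,6}->{3}; W {2,4}->{2}; X {2,3,4,5}->{5}
So after all 4 constraints: D(X) = {5}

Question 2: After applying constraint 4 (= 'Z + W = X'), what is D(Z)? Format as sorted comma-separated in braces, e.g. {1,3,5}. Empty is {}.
Answer: {3}

Derivation:
Constraint 1 (W < Z) on D(W)={2,4,6} D(Z)={2,3,4,5,6}: W {2,4,6}->{2,4}; Z {2,3,4,5,6}->{3,4,5,6}
Constraint 2 (Z != X) on D(Z)={3,4,5,6} D(X)={2,3,4,5,6}: no change
Constraint 3 (X < Z) on D(X)={2,3,4,5,6} D(Z)={3,4,5,6}: X {2,3,4,5,6}->{2,3,4,5}
Constraint 4 (Z + W = X) on D(Z)={3,4,5,6} D(W)={2,4} D(X)={2,3,4,5}: Z {3,4,5,6}->{3}; W {2,4}->{2}; X {2,3,4,5}->{5}
So after constraint 4: D(Z) = {3}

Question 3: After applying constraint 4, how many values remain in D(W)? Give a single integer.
Answer: 1

Derivation:
Constraint 1 (W < Z) on D(W)={2,4,6} D(Z)={2,3,4,5,6}: W {2,4,6}->{2,4}; Z {2,3,4,5,6}->{3,4,5,6}
Constraint 2 (Z != X) on D(Z)={3,4,5,6} D(X)={2,3,4,5,6}: no change
Constraint 3 (X < Z) on D(X)={2,3,4,5,6} D(Z)={3,4,5,6}: X {2,3,4,5,6}->{2,3,4,5}
Constraint 4 (Z + W = X) on D(Z)={3,4,5,6} D(W)={2,4} D(X)={2,3,4,5}: Z {3,4,5,6}->{3}; W {2,4}->{2}; X {2,3,4,5}->{5}
So after constraint 4: D(W)={2}, size = 1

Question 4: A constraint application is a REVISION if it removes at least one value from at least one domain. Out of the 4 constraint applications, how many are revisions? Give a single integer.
Constraint 1 (W < Z) on D(W)={2,4,6} D(Z)={2,3,4,5,6}: W {2,4,6}->{2,4}; Z {2,3,4,5,6}->{3,4,5,6} => REVISION
Constraint 2 (Z != X) on D(Z)={3,4,5,6} D(X)={2,3,4,5,6}: no change => not a revision
Constraint 3 (X < Z) on D(X)={2,3,4,5,6} D(Z)={3,4,5,6}: X {2,3,4,5,6}->{2,3,4,5} => REVISION
Constraint 4 (Z + W = X) on D(Z)={3,4,5,6} D(W)={2,4} D(X)={2,3,4,5}: Z {3,4,5,6}->{3}; W {2,4}->{2}; X {2,3,4,5}->{5} => REVISION
Total revisions = 3

Answer: 3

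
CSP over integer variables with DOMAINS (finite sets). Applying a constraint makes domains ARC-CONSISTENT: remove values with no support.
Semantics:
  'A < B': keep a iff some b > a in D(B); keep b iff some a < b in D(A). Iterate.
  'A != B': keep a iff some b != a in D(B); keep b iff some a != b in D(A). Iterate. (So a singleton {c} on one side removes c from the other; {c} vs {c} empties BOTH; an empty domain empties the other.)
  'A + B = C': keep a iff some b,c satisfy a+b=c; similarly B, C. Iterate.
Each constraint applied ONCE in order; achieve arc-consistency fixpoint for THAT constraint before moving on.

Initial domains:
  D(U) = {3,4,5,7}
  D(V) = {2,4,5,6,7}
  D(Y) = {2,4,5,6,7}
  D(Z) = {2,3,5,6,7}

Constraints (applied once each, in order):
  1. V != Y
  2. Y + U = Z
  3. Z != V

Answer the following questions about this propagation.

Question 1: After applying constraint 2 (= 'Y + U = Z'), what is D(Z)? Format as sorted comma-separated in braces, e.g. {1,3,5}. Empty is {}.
Constraint 1 (V != Y) on D(V)={2,4,5,6,7} D(Y)={2,4,5,6,7}: no change
Constraint 2 (Y + U = Z) on D(Y)={2,4,5,6,7} D(U)={3,4,5,7} D(Z)={2,3,5,6,7}: Y {2,4,5,6,7}->{2,4}; U {3,4,5,7}->{3,4,5}; Z {2,3,5,6,7}->{5,6,7}
So after constraint 2: D(Z) = {5,6,7}

Answer: {5,6,7}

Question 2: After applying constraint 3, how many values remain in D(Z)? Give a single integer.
Constraint 1 (V != Y) on D(V)={2,4,5,6,7} D(Y)={2,4,5,6,7}: no change
Constraint 2 (Y + U = Z) on D(Y)={2,4,5,6,7} D(U)={3,4,5,7} D(Z)={2,3,5,6,7}: Y {2,4,5,6,7}->{2,4}; U {3,4,5,7}->{3,4,5}; Z {2,3,5,6,7}->{5,6,7}
Constraint 3 (Z != V) on D(Z)={5,6,7} D(V)={2,4,5,6,7}: no change
So after constraint 3: D(Z)={5,6,7}, size = 3

Answer: 3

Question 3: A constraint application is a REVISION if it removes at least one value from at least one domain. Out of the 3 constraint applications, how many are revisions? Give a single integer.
Constraint 1 (V != Y) on D(V)={2,4,5,6,7} D(Y)={2,4,5,6,7}: no change => not a revision
Constraint 2 (Y + U = Z) on D(Y)={2,4,5,6,7} D(U)={3,4,5,7} D(Z)={2,3,5,6,7}: Y {2,4,5,6,7}->{2,4}; U {3,4,5,7}->{3,4,5}; Z {2,3,5,6,7}->{5,6,7} => REVISION
Constraint 3 (Z != V) on D(Z)={5,6,7} D(V)={2,4,5,6,7}: no change => not a revision
Total revisions = 1

Answer: 1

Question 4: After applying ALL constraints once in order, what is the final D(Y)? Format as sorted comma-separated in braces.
Constraint 1 (V != Y) on D(V)={2,4,5,6,7} D(Y)={2,4,5,6,7}: no change
Constraint 2 (Y + U = Z) on D(Y)={2,4,5,6,7} D(U)={3,4,5,7} D(Z)={2,3,5,6,7}: Y {2,4,5,6,7}->{2,4}; U {3,4,5,7}->{3,4,5}; Z {2,3,5,6,7}->{5,6,7}
Constraint 3 (Z != V) on D(Z)={5,6,7} D(V)={2,4,5,6,7}: no change
So after all 3 constraints: D(Y) = {2,4}

Answer: {2,4}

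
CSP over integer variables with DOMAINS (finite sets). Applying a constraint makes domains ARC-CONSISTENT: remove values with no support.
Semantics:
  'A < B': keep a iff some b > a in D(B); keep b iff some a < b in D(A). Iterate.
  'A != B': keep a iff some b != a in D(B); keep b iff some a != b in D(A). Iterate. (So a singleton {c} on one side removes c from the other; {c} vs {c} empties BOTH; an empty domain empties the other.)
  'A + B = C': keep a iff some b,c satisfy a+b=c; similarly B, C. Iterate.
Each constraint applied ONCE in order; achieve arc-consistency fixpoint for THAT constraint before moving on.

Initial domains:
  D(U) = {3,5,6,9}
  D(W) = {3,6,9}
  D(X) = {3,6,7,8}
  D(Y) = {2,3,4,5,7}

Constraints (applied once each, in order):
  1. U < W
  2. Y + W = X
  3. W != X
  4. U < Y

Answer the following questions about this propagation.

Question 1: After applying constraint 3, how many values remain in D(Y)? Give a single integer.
Answer: 1

Derivation:
Constraint 1 (U < W) on D(U)={3,5,6,9} D(W)={3,6,9}: U {3,5,6,9}->{3,5,6}; W {3,6,9}->{6,9}
Constraint 2 (Y + W = X) on D(Y)={2,3,4,5,7} D(W)={6,9} D(X)={3,6,7,8}: Y {2,3,4,5,7}->{2}; W {6,9}->{6}; X {3,6,7,8}->{8}
Constraint 3 (W != X) on D(W)={6} D(X)={8}: no change
So after constraint 3: D(Y)={2}, size = 1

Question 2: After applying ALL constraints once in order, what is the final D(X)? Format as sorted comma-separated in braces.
Constraint 1 (U < W) on D(U)={3,5,6,9} D(W)={3,6,9}: U {3,5,6,9}->{3,5,6}; W {3,6,9}->{6,9}
Constraint 2 (Y + W = X) on D(Y)={2,3,4,5,7} D(W)={6,9} D(X)={3,6,7,8}: Y {2,3,4,5,7}->{2}; W {6,9}->{6}; X {3,6,7,8}->{8}
Constraint 3 (W != X) on D(W)={6} D(X)={8}: no change
Constraint 4 (U < Y) on D(U)={3,5,6} D(Y)={2}: U {3,5,6}->{}; Y {2}->{}
So after all 4 constraints: D(X) = {8}

Answer: {8}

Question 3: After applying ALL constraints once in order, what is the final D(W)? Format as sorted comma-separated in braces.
Answer: {6}

Derivation:
Constraint 1 (U < W) on D(U)={3,5,6,9} D(W)={3,6,9}: U {3,5,6,9}->{3,5,6}; W {3,6,9}->{6,9}
Constraint 2 (Y + W = X) on D(Y)={2,3,4,5,7} D(W)={6,9} D(X)={3,6,7,8}: Y {2,3,4,5,7}->{2}; W {6,9}->{6}; X {3,6,7,8}->{8}
Constraint 3 (W != X) on D(W)={6} D(X)={8}: no change
Constraint 4 (U < Y) on D(U)={3,5,6} D(Y)={2}: U {3,5,6}->{}; Y {2}->{}
So after all 4 constraints: D(W) = {6}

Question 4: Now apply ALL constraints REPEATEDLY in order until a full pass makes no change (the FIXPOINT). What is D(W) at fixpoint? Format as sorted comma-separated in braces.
Answer: {}

Derivation:
pass 0 (initial): D(W)={3,6,9}
pass 1: U {3,5,6,9}->{}; W {3,6,9}->{6}; X {3,6,7,8}->{8}; Y {2,3,4,5,7}->{}
pass 2: W {6}->{}; X {8}->{}
pass 3: no change
Fixpoint after 3 passes: D(W) = {}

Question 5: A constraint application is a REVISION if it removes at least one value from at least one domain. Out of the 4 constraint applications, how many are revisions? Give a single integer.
Constraint 1 (U < W) on D(U)={3,5,6,9} D(W)={3,6,9}: U {3,5,6,9}->{3,5,6}; W {3,6,9}->{6,9} => REVISION
Constraint 2 (Y + W = X) on D(Y)={2,3,4,5,7} D(W)={6,9} D(X)={3,6,7,8}: Y {2,3,4,5,7}->{2}; W {6,9}->{6}; X {3,6,7,8}->{8} => REVISION
Constraint 3 (W != X) on D(W)={6} D(X)={8}: no change => not a revision
Constraint 4 (U < Y) on D(U)={3,5,6} D(Y)={2}: U {3,5,6}->{}; Y {2}->{} => REVISION
Total revisions = 3

Answer: 3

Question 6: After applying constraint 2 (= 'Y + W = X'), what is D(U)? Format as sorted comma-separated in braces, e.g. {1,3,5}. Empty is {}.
Answer: {3,5,6}

Derivation:
Constraint 1 (U < W) on D(U)={3,5,6,9} D(W)={3,6,9}: U {3,5,6,9}->{3,5,6}; W {3,6,9}->{6,9}
Constraint 2 (Y + W = X) on D(Y)={2,3,4,5,7} D(W)={6,9} D(X)={3,6,7,8}: Y {2,3,4,5,7}->{2}; W {6,9}->{6}; X {3,6,7,8}->{8}
So after constraint 2: D(U) = {3,5,6}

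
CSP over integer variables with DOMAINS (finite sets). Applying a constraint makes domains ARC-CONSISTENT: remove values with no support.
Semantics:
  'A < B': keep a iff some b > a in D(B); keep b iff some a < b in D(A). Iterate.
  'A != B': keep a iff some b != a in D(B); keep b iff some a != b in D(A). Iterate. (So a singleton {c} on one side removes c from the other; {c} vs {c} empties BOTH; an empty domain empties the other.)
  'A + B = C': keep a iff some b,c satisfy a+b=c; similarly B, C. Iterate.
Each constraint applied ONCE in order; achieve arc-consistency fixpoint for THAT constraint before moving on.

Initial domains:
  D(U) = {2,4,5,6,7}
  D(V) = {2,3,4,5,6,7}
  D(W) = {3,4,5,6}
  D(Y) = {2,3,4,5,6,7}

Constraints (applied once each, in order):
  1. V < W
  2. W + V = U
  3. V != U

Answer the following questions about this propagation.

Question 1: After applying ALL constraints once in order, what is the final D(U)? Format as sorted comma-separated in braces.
Constraint 1 (V < W) on D(V)={2,3,4,5,6,7} D(W)={3,4,5,6}: V {2,3,4,5,6,7}->{2,3,4,5}
Constraint 2 (W + V = U) on D(W)={3,4,5,6} D(V)={2,3,4,5} D(U)={2,4,5,6,7}: W {3,4,5,6}->{3,4,5}; V {2,3,4,5}->{2,3,4}; U {2,4,5,6,7}->{5,6,7}
Constraint 3 (V != U) on D(V)={2,3,4} D(U)={5,6,7}: no change
So after all 3 constraints: D(U) = {5,6,7}

Answer: {5,6,7}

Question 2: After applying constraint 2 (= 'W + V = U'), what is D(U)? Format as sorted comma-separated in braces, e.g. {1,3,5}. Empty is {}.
Constraint 1 (V < W) on D(V)={2,3,4,5,6,7} D(W)={3,4,5,6}: V {2,3,4,5,6,7}->{2,3,4,5}
Constraint 2 (W + V = U) on D(W)={3,4,5,6} D(V)={2,3,4,5} D(U)={2,4,5,6,7}: W {3,4,5,6}->{3,4,5}; V {2,3,4,5}->{2,3,4}; U {2,4,5,6,7}->{5,6,7}
So after constraint 2: D(U) = {5,6,7}

Answer: {5,6,7}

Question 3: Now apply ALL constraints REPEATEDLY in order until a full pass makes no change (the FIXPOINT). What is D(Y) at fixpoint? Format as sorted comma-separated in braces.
pass 0 (initial): D(Y)={2,3,4,5,6,7}
pass 1: U {2,4,5,6,7}->{5,6,7}; V {2,3,4,5,6,7}->{2,3,4}; W {3,4,5,6}->{3,4,5}
pass 2: no change
Fixpoint after 2 passes: D(Y) = {2,3,4,5,6,7}

Answer: {2,3,4,5,6,7}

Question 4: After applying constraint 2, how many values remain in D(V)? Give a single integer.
Constraint 1 (V < W) on D(V)={2,3,4,5,6,7} D(W)={3,4,5,6}: V {2,3,4,5,6,7}->{2,3,4,5}
Constraint 2 (W + V = U) on D(W)={3,4,5,6} D(V)={2,3,4,5} D(U)={2,4,5,6,7}: W {3,4,5,6}->{3,4,5}; V {2,3,4,5}->{2,3,4}; U {2,4,5,6,7}->{5,6,7}
So after constraint 2: D(V)={2,3,4}, size = 3

Answer: 3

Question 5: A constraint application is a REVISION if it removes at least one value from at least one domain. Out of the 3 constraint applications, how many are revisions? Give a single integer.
Answer: 2

Derivation:
Constraint 1 (V < W) on D(V)={2,3,4,5,6,7} D(W)={3,4,5,6}: V {2,3,4,5,6,7}->{2,3,4,5} => REVISION
Constraint 2 (W + V = U) on D(W)={3,4,5,6} D(V)={2,3,4,5} D(U)={2,4,5,6,7}: W {3,4,5,6}->{3,4,5}; V {2,3,4,5}->{2,3,4}; U {2,4,5,6,7}->{5,6,7} => REVISION
Constraint 3 (V != U) on D(V)={2,3,4} D(U)={5,6,7}: no change => not a revision
Total revisions = 2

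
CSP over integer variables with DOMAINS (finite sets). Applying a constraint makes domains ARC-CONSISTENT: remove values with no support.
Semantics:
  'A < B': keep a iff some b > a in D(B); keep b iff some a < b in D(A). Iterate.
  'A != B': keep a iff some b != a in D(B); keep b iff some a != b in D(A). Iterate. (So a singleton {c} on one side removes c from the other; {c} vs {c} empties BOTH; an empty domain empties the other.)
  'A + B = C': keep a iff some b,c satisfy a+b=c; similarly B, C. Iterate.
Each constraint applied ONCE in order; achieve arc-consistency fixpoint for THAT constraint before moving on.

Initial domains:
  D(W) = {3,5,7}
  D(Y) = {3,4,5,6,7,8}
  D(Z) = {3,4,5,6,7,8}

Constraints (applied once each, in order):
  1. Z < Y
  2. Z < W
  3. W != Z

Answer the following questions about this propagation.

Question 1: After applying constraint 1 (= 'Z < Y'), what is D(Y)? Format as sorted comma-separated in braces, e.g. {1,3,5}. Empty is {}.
Answer: {4,5,6,7,8}

Derivation:
Constraint 1 (Z < Y) on D(Z)={3,4,5,6,7,8} D(Y)={3,4,5,6,7,8}: Z {3,4,5,6,7,8}->{3,4,5,6,7}; Y {3,4,5,6,7,8}->{4,5,6,7,8}
So after constraint 1: D(Y) = {4,5,6,7,8}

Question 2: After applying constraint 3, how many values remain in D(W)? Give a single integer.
Answer: 2

Derivation:
Constraint 1 (Z < Y) on D(Z)={3,4,5,6,7,8} D(Y)={3,4,5,6,7,8}: Z {3,4,5,6,7,8}->{3,4,5,6,7}; Y {3,4,5,6,7,8}->{4,5,6,7,8}
Constraint 2 (Z < W) on D(Z)={3,4,5,6,7} D(W)={3,5,7}: Z {3,4,5,6,7}->{3,4,5,6}; W {3,5,7}->{5,7}
Constraint 3 (W != Z) on D(W)={5,7} D(Z)={3,4,5,6}: no change
So after constraint 3: D(W)={5,7}, size = 2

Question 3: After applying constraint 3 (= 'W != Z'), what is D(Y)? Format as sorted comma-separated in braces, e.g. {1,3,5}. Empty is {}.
Answer: {4,5,6,7,8}

Derivation:
Constraint 1 (Z < Y) on D(Z)={3,4,5,6,7,8} D(Y)={3,4,5,6,7,8}: Z {3,4,5,6,7,8}->{3,4,5,6,7}; Y {3,4,5,6,7,8}->{4,5,6,7,8}
Constraint 2 (Z < W) on D(Z)={3,4,5,6,7} D(W)={3,5,7}: Z {3,4,5,6,7}->{3,4,5,6}; W {3,5,7}->{5,7}
Constraint 3 (W != Z) on D(W)={5,7} D(Z)={3,4,5,6}: no change
So after constraint 3: D(Y) = {4,5,6,7,8}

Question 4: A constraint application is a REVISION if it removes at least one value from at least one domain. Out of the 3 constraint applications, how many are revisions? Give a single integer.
Answer: 2

Derivation:
Constraint 1 (Z < Y) on D(Z)={3,4,5,6,7,8} D(Y)={3,4,5,6,7,8}: Z {3,4,5,6,7,8}->{3,4,5,6,7}; Y {3,4,5,6,7,8}->{4,5,6,7,8} => REVISION
Constraint 2 (Z < W) on D(Z)={3,4,5,6,7} D(W)={3,5,7}: Z {3,4,5,6,7}->{3,4,5,6}; W {3,5,7}->{5,7} => REVISION
Constraint 3 (W != Z) on D(W)={5,7} D(Z)={3,4,5,6}: no change => not a revision
Total revisions = 2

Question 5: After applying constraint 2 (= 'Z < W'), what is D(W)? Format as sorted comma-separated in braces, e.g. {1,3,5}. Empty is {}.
Answer: {5,7}

Derivation:
Constraint 1 (Z < Y) on D(Z)={3,4,5,6,7,8} D(Y)={3,4,5,6,7,8}: Z {3,4,5,6,7,8}->{3,4,5,6,7}; Y {3,4,5,6,7,8}->{4,5,6,7,8}
Constraint 2 (Z < W) on D(Z)={3,4,5,6,7} D(W)={3,5,7}: Z {3,4,5,6,7}->{3,4,5,6}; W {3,5,7}->{5,7}
So after constraint 2: D(W) = {5,7}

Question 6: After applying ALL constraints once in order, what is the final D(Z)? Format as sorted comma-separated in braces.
Answer: {3,4,5,6}

Derivation:
Constraint 1 (Z < Y) on D(Z)={3,4,5,6,7,8} D(Y)={3,4,5,6,7,8}: Z {3,4,5,6,7,8}->{3,4,5,6,7}; Y {3,4,5,6,7,8}->{4,5,6,7,8}
Constraint 2 (Z < W) on D(Z)={3,4,5,6,7} D(W)={3,5,7}: Z {3,4,5,6,7}->{3,4,5,6}; W {3,5,7}->{5,7}
Constraint 3 (W != Z) on D(W)={5,7} D(Z)={3,4,5,6}: no change
So after all 3 constraints: D(Z) = {3,4,5,6}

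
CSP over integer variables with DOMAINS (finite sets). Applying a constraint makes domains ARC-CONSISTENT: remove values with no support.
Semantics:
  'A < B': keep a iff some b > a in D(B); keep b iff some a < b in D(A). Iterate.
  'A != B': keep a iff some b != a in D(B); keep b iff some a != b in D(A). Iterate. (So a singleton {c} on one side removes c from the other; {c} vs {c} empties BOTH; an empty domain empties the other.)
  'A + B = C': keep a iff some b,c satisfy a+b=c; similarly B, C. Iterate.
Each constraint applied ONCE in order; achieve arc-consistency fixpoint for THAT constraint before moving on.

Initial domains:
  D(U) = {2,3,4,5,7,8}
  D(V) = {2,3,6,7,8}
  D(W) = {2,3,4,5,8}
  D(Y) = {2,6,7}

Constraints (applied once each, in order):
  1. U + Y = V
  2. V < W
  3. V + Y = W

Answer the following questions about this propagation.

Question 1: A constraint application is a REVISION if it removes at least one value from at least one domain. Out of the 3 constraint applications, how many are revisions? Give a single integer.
Constraint 1 (U + Y = V) on D(U)={2,3,4,5,7,8} D(Y)={2,6,7} D(V)={2,3,6,7,8}: U {2,3,4,5,7,8}->{2,4,5}; Y {2,6,7}->{2,6}; V {2,3,6,7,8}->{6,7,8} => REVISION
Constraint 2 (V < W) on D(V)={6,7,8} D(W)={2,3,4,5,8}: V {6,7,8}->{6,7}; W {2,3,4,5,8}->{8} => REVISION
Constraint 3 (V + Y = W) on D(V)={6,7} D(Y)={2,6} D(W)={8}: V {6,7}->{6}; Y {2,6}->{2} => REVISION
Total revisions = 3

Answer: 3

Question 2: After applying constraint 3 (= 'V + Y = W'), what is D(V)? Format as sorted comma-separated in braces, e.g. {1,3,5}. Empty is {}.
Constraint 1 (U + Y = V) on D(U)={2,3,4,5,7,8} D(Y)={2,6,7} D(V)={2,3,6,7,8}: U {2,3,4,5,7,8}->{2,4,5}; Y {2,6,7}->{2,6}; V {2,3,6,7,8}->{6,7,8}
Constraint 2 (V < W) on D(V)={6,7,8} D(W)={2,3,4,5,8}: V {6,7,8}->{6,7}; W {2,3,4,5,8}->{8}
Constraint 3 (V + Y = W) on D(V)={6,7} D(Y)={2,6} D(W)={8}: V {6,7}->{6}; Y {2,6}->{2}
So after constraint 3: D(V) = {6}

Answer: {6}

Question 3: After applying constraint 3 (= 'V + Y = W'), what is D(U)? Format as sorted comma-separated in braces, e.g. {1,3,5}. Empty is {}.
Answer: {2,4,5}

Derivation:
Constraint 1 (U + Y = V) on D(U)={2,3,4,5,7,8} D(Y)={2,6,7} D(V)={2,3,6,7,8}: U {2,3,4,5,7,8}->{2,4,5}; Y {2,6,7}->{2,6}; V {2,3,6,7,8}->{6,7,8}
Constraint 2 (V < W) on D(V)={6,7,8} D(W)={2,3,4,5,8}: V {6,7,8}->{6,7}; W {2,3,4,5,8}->{8}
Constraint 3 (V + Y = W) on D(V)={6,7} D(Y)={2,6} D(W)={8}: V {6,7}->{6}; Y {2,6}->{2}
So after constraint 3: D(U) = {2,4,5}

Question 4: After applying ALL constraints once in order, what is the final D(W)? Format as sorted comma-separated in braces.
Constraint 1 (U + Y = V) on D(U)={2,3,4,5,7,8} D(Y)={2,6,7} D(V)={2,3,6,7,8}: U {2,3,4,5,7,8}->{2,4,5}; Y {2,6,7}->{2,6}; V {2,3,6,7,8}->{6,7,8}
Constraint 2 (V < W) on D(V)={6,7,8} D(W)={2,3,4,5,8}: V {6,7,8}->{6,7}; W {2,3,4,5,8}->{8}
Constraint 3 (V + Y = W) on D(V)={6,7} D(Y)={2,6} D(W)={8}: V {6,7}->{6}; Y {2,6}->{2}
So after all 3 constraints: D(W) = {8}

Answer: {8}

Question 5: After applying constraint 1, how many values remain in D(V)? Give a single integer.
Answer: 3

Derivation:
Constraint 1 (U + Y = V) on D(U)={2,3,4,5,7,8} D(Y)={2,6,7} D(V)={2,3,6,7,8}: U {2,3,4,5,7,8}->{2,4,5}; Y {2,6,7}->{2,6}; V {2,3,6,7,8}->{6,7,8}
So after constraint 1: D(V)={6,7,8}, size = 3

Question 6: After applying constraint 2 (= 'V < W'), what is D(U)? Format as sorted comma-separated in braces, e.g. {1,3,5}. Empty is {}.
Constraint 1 (U + Y = V) on D(U)={2,3,4,5,7,8} D(Y)={2,6,7} D(V)={2,3,6,7,8}: U {2,3,4,5,7,8}->{2,4,5}; Y {2,6,7}->{2,6}; V {2,3,6,7,8}->{6,7,8}
Constraint 2 (V < W) on D(V)={6,7,8} D(W)={2,3,4,5,8}: V {6,7,8}->{6,7}; W {2,3,4,5,8}->{8}
So after constraint 2: D(U) = {2,4,5}

Answer: {2,4,5}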